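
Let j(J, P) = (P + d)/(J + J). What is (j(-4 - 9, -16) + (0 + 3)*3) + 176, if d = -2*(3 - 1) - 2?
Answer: 2416/13 ≈ 185.85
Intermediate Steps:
d = -6 (d = -2*2 - 2 = -4 - 2 = -6)
j(J, P) = (-6 + P)/(2*J) (j(J, P) = (P - 6)/(J + J) = (-6 + P)/((2*J)) = (-6 + P)*(1/(2*J)) = (-6 + P)/(2*J))
(j(-4 - 9, -16) + (0 + 3)*3) + 176 = ((-6 - 16)/(2*(-4 - 9)) + (0 + 3)*3) + 176 = ((1/2)*(-22)/(-13) + 3*3) + 176 = ((1/2)*(-1/13)*(-22) + 9) + 176 = (11/13 + 9) + 176 = 128/13 + 176 = 2416/13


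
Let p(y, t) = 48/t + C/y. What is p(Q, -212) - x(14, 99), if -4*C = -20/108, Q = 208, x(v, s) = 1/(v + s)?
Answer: -31621831/134536896 ≈ -0.23504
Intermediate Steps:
x(v, s) = 1/(s + v)
C = 5/108 (C = -(-5)/108 = -¼*(-5/27) = 5/108 ≈ 0.046296)
p(y, t) = 48/t + 5/(108*y)
p(Q, -212) - x(14, 99) = (48/(-212) + (5/108)/208) - 1/(99 + 14) = (48*(-1/212) + (5/108)*(1/208)) - 1/113 = (-12/53 + 5/22464) - 1*1/113 = -269303/1190592 - 1/113 = -31621831/134536896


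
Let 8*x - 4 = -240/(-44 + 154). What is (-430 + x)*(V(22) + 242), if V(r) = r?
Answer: -113460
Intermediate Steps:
x = 5/22 (x = 1/2 + (-240/(-44 + 154))/8 = 1/2 + (-240/110)/8 = 1/2 + (-240*1/110)/8 = 1/2 + (1/8)*(-24/11) = 1/2 - 3/11 = 5/22 ≈ 0.22727)
(-430 + x)*(V(22) + 242) = (-430 + 5/22)*(22 + 242) = -9455/22*264 = -113460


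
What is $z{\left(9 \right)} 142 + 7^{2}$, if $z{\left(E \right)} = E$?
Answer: $1327$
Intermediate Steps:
$z{\left(9 \right)} 142 + 7^{2} = 9 \cdot 142 + 7^{2} = 1278 + 49 = 1327$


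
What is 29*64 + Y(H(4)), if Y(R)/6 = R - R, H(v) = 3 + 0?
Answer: 1856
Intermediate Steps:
H(v) = 3
Y(R) = 0 (Y(R) = 6*(R - R) = 6*0 = 0)
29*64 + Y(H(4)) = 29*64 + 0 = 1856 + 0 = 1856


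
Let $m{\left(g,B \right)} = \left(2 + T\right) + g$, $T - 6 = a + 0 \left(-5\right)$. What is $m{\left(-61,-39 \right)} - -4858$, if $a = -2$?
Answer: $4803$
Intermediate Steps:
$T = 4$ ($T = 6 + \left(-2 + 0 \left(-5\right)\right) = 6 + \left(-2 + 0\right) = 6 - 2 = 4$)
$m{\left(g,B \right)} = 6 + g$ ($m{\left(g,B \right)} = \left(2 + 4\right) + g = 6 + g$)
$m{\left(-61,-39 \right)} - -4858 = \left(6 - 61\right) - -4858 = -55 + 4858 = 4803$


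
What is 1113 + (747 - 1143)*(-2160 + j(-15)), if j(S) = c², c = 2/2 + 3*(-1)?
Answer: 854889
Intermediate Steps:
c = -2 (c = 2*(½) - 3 = 1 - 3 = -2)
j(S) = 4 (j(S) = (-2)² = 4)
1113 + (747 - 1143)*(-2160 + j(-15)) = 1113 + (747 - 1143)*(-2160 + 4) = 1113 - 396*(-2156) = 1113 + 853776 = 854889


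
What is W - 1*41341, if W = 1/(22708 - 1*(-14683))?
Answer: -1545781330/37391 ≈ -41341.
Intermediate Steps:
W = 1/37391 (W = 1/(22708 + 14683) = 1/37391 ≈ 2.6744e-5)
W - 1*41341 = 1/37391 - 1*41341 = 1/37391 - 41341 = -1545781330/37391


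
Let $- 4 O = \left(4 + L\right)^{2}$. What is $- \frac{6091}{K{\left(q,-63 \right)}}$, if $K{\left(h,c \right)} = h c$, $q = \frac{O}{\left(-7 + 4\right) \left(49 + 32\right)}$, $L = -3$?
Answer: $\frac{657828}{7} \approx 93975.0$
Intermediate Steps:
$O = - \frac{1}{4}$ ($O = - \frac{\left(4 - 3\right)^{2}}{4} = - \frac{1^{2}}{4} = \left(- \frac{1}{4}\right) 1 = - \frac{1}{4} \approx -0.25$)
$q = \frac{1}{972}$ ($q = - \frac{1}{4 \left(-7 + 4\right) \left(49 + 32\right)} = - \frac{1}{4 \left(\left(-3\right) 81\right)} = - \frac{1}{4 \left(-243\right)} = \left(- \frac{1}{4}\right) \left(- \frac{1}{243}\right) = \frac{1}{972} \approx 0.0010288$)
$K{\left(h,c \right)} = c h$
$- \frac{6091}{K{\left(q,-63 \right)}} = - \frac{6091}{\left(-63\right) \frac{1}{972}} = - \frac{6091}{- \frac{7}{108}} = \left(-6091\right) \left(- \frac{108}{7}\right) = \frac{657828}{7}$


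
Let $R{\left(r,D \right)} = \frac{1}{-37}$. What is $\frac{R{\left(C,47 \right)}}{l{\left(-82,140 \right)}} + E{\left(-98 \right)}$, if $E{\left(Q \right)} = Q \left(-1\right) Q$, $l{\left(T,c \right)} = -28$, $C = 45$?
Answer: $- \frac{9949743}{1036} \approx -9604.0$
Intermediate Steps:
$E{\left(Q \right)} = - Q^{2}$ ($E{\left(Q \right)} = - Q Q = - Q^{2}$)
$R{\left(r,D \right)} = - \frac{1}{37}$
$\frac{R{\left(C,47 \right)}}{l{\left(-82,140 \right)}} + E{\left(-98 \right)} = - \frac{1}{37 \left(-28\right)} - \left(-98\right)^{2} = \left(- \frac{1}{37}\right) \left(- \frac{1}{28}\right) - 9604 = \frac{1}{1036} - 9604 = - \frac{9949743}{1036}$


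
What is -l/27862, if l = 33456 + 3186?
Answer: -18321/13931 ≈ -1.3151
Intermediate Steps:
l = 36642
-l/27862 = -36642/27862 = -1*18321/13931 = -18321/13931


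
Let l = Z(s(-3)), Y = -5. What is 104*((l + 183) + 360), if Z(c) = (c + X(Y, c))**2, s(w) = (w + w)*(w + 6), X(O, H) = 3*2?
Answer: 71448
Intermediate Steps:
X(O, H) = 6
s(w) = 2*w*(6 + w) (s(w) = (2*w)*(6 + w) = 2*w*(6 + w))
Z(c) = (6 + c)**2 (Z(c) = (c + 6)**2 = (6 + c)**2)
l = 144 (l = (6 + 2*(-3)*(6 - 3))**2 = (6 + 2*(-3)*3)**2 = (6 - 18)**2 = (-12)**2 = 144)
104*((l + 183) + 360) = 104*((144 + 183) + 360) = 104*(327 + 360) = 104*687 = 71448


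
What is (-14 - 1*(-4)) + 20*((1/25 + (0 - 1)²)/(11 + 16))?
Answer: -1246/135 ≈ -9.2296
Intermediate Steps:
(-14 - 1*(-4)) + 20*((1/25 + (0 - 1)²)/(11 + 16)) = (-14 + 4) + 20*((1/25 + (-1)²)/27) = -10 + 20*((1/25 + 1)*(1/27)) = -10 + 20*((26/25)*(1/27)) = -10 + 20*(26/675) = -10 + 104/135 = -1246/135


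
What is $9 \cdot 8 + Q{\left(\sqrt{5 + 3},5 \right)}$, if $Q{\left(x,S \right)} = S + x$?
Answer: $77 + 2 \sqrt{2} \approx 79.828$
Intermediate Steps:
$9 \cdot 8 + Q{\left(\sqrt{5 + 3},5 \right)} = 9 \cdot 8 + \left(5 + \sqrt{5 + 3}\right) = 72 + \left(5 + \sqrt{8}\right) = 72 + \left(5 + 2 \sqrt{2}\right) = 77 + 2 \sqrt{2}$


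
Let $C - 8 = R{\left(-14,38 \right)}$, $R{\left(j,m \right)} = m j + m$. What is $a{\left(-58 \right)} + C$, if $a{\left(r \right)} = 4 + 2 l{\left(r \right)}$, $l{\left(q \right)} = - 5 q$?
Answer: $98$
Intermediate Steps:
$R{\left(j,m \right)} = m + j m$ ($R{\left(j,m \right)} = j m + m = m + j m$)
$a{\left(r \right)} = 4 - 10 r$ ($a{\left(r \right)} = 4 + 2 \left(- 5 r\right) = 4 - 10 r$)
$C = -486$ ($C = 8 + 38 \left(1 - 14\right) = 8 + 38 \left(-13\right) = 8 - 494 = -486$)
$a{\left(-58 \right)} + C = \left(4 - -580\right) - 486 = \left(4 + 580\right) - 486 = 584 - 486 = 98$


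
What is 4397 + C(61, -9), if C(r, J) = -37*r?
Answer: 2140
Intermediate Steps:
4397 + C(61, -9) = 4397 - 37*61 = 4397 - 2257 = 2140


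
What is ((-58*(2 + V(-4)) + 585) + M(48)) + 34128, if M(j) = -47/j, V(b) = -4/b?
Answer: 1657825/48 ≈ 34538.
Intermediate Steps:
((-58*(2 + V(-4)) + 585) + M(48)) + 34128 = ((-58*(2 - 4/(-4)) + 585) - 47/48) + 34128 = ((-58*(2 - 4*(-1/4)) + 585) - 47*1/48) + 34128 = ((-58*(2 + 1) + 585) - 47/48) + 34128 = ((-58*3 + 585) - 47/48) + 34128 = ((-174 + 585) - 47/48) + 34128 = (411 - 47/48) + 34128 = 19681/48 + 34128 = 1657825/48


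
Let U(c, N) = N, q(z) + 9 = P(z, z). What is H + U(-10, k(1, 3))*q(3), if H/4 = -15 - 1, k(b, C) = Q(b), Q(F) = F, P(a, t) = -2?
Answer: -75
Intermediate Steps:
q(z) = -11 (q(z) = -9 - 2 = -11)
k(b, C) = b
H = -64 (H = 4*(-15 - 1) = 4*(-16) = -64)
H + U(-10, k(1, 3))*q(3) = -64 + 1*(-11) = -64 - 11 = -75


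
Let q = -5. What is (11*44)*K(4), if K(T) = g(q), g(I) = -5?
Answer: -2420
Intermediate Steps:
K(T) = -5
(11*44)*K(4) = (11*44)*(-5) = 484*(-5) = -2420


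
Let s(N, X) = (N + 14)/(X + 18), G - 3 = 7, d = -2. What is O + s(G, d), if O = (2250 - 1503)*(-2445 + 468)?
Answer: -2953635/2 ≈ -1.4768e+6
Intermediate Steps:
O = -1476819 (O = 747*(-1977) = -1476819)
G = 10 (G = 3 + 7 = 10)
s(N, X) = (14 + N)/(18 + X)
O + s(G, d) = -1476819 + (14 + 10)/(18 - 2) = -1476819 + 24/16 = -1476819 + (1/16)*24 = -1476819 + 3/2 = -2953635/2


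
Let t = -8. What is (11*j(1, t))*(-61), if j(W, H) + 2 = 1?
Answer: 671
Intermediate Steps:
j(W, H) = -1 (j(W, H) = -2 + 1 = -1)
(11*j(1, t))*(-61) = (11*(-1))*(-61) = -11*(-61) = 671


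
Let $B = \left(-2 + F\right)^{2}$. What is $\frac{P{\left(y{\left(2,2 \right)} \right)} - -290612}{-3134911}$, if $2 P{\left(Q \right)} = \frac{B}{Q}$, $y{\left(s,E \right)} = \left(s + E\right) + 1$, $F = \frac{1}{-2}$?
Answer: $- \frac{2324901}{25079288} \approx -0.092702$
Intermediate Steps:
$F = - \frac{1}{2} \approx -0.5$
$y{\left(s,E \right)} = 1 + E + s$ ($y{\left(s,E \right)} = \left(E + s\right) + 1 = 1 + E + s$)
$B = \frac{25}{4}$ ($B = \left(-2 - \frac{1}{2}\right)^{2} = \left(- \frac{5}{2}\right)^{2} = \frac{25}{4} \approx 6.25$)
$P{\left(Q \right)} = \frac{25}{8 Q}$ ($P{\left(Q \right)} = \frac{\frac{25}{4} \frac{1}{Q}}{2} = \frac{25}{8 Q}$)
$\frac{P{\left(y{\left(2,2 \right)} \right)} - -290612}{-3134911} = \frac{\frac{25}{8 \left(1 + 2 + 2\right)} - -290612}{-3134911} = \left(\frac{25}{8 \cdot 5} + 290612\right) \left(- \frac{1}{3134911}\right) = \left(\frac{25}{8} \cdot \frac{1}{5} + 290612\right) \left(- \frac{1}{3134911}\right) = \left(\frac{5}{8} + 290612\right) \left(- \frac{1}{3134911}\right) = \frac{2324901}{8} \left(- \frac{1}{3134911}\right) = - \frac{2324901}{25079288}$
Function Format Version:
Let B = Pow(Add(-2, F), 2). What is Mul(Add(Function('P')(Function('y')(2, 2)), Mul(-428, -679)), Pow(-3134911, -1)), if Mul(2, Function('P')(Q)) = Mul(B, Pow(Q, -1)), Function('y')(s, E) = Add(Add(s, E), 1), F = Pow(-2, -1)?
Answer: Rational(-2324901, 25079288) ≈ -0.092702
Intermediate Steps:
F = Rational(-1, 2) ≈ -0.50000
Function('y')(s, E) = Add(1, E, s) (Function('y')(s, E) = Add(Add(E, s), 1) = Add(1, E, s))
B = Rational(25, 4) (B = Pow(Add(-2, Rational(-1, 2)), 2) = Pow(Rational(-5, 2), 2) = Rational(25, 4) ≈ 6.2500)
Function('P')(Q) = Mul(Rational(25, 8), Pow(Q, -1)) (Function('P')(Q) = Mul(Rational(1, 2), Mul(Rational(25, 4), Pow(Q, -1))) = Mul(Rational(25, 8), Pow(Q, -1)))
Mul(Add(Function('P')(Function('y')(2, 2)), Mul(-428, -679)), Pow(-3134911, -1)) = Mul(Add(Mul(Rational(25, 8), Pow(Add(1, 2, 2), -1)), Mul(-428, -679)), Pow(-3134911, -1)) = Mul(Add(Mul(Rational(25, 8), Pow(5, -1)), 290612), Rational(-1, 3134911)) = Mul(Add(Mul(Rational(25, 8), Rational(1, 5)), 290612), Rational(-1, 3134911)) = Mul(Add(Rational(5, 8), 290612), Rational(-1, 3134911)) = Mul(Rational(2324901, 8), Rational(-1, 3134911)) = Rational(-2324901, 25079288)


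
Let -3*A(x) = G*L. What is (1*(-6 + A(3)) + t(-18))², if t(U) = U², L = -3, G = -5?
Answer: 97969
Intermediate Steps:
A(x) = -5 (A(x) = -(-5)*(-3)/3 = -⅓*15 = -5)
(1*(-6 + A(3)) + t(-18))² = (1*(-6 - 5) + (-18)²)² = (1*(-11) + 324)² = (-11 + 324)² = 313² = 97969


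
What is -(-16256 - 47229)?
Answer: 63485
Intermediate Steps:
-(-16256 - 47229) = -1*(-63485) = 63485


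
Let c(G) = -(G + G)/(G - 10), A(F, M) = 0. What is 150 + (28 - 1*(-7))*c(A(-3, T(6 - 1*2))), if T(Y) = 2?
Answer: 150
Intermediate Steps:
c(G) = -2*G/(-10 + G)
150 + (28 - 1*(-7))*c(A(-3, T(6 - 1*2))) = 150 + (28 - 1*(-7))*(-2*0/(-10 + 0)) = 150 + (28 + 7)*(-2*0/(-10)) = 150 + 35*(-2*0*(-1/10)) = 150 + 35*0 = 150 + 0 = 150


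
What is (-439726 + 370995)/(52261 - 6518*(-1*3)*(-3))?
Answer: 68731/6401 ≈ 10.738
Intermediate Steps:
(-439726 + 370995)/(52261 - 6518*(-1*3)*(-3)) = -68731/(52261 - (-19554)*(-3)) = -68731/(52261 - 6518*9) = -68731/(52261 - 58662) = -68731/(-6401) = -68731*(-1/6401) = 68731/6401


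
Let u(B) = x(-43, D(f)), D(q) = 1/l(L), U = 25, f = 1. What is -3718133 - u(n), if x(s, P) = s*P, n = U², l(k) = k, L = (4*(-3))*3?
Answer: -133852831/36 ≈ -3.7181e+6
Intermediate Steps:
L = -36 (L = -12*3 = -36)
D(q) = -1/36 (D(q) = 1/(-36) = -1/36)
n = 625 (n = 25² = 625)
x(s, P) = P*s
u(B) = 43/36 (u(B) = -1/36*(-43) = 43/36)
-3718133 - u(n) = -3718133 - 1*43/36 = -3718133 - 43/36 = -133852831/36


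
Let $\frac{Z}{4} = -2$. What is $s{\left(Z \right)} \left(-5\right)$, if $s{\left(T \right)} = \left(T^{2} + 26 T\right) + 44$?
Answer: $500$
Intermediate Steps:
$Z = -8$ ($Z = 4 \left(-2\right) = -8$)
$s{\left(T \right)} = 44 + T^{2} + 26 T$
$s{\left(Z \right)} \left(-5\right) = \left(44 + \left(-8\right)^{2} + 26 \left(-8\right)\right) \left(-5\right) = \left(44 + 64 - 208\right) \left(-5\right) = \left(-100\right) \left(-5\right) = 500$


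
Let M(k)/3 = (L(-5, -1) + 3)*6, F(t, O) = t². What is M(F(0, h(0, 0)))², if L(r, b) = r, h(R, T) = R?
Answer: 1296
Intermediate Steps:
M(k) = -36 (M(k) = 3*((-5 + 3)*6) = 3*(-2*6) = 3*(-12) = -36)
M(F(0, h(0, 0)))² = (-36)² = 1296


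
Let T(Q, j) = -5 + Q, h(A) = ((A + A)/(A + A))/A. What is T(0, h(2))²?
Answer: 25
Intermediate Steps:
h(A) = 1/A (h(A) = ((2*A)/((2*A)))/A = ((2*A)*(1/(2*A)))/A = 1/A)
T(0, h(2))² = (-5 + 0)² = (-5)² = 25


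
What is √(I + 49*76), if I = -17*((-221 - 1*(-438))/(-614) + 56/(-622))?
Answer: 3*√15118300027334/190954 ≈ 61.086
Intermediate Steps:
I = 1439543/190954 (I = -17*((-221 + 438)*(-1/614) + 56*(-1/622)) = -17*(217*(-1/614) - 28/311) = -17*(-217/614 - 28/311) = -17*(-84679/190954) = 1439543/190954 ≈ 7.5387)
√(I + 49*76) = √(1439543/190954 + 49*76) = √(1439543/190954 + 3724) = √(712552239/190954) = 3*√15118300027334/190954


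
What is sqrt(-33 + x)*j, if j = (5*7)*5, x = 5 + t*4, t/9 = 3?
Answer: 700*sqrt(5) ≈ 1565.2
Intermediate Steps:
t = 27 (t = 9*3 = 27)
x = 113 (x = 5 + 27*4 = 5 + 108 = 113)
j = 175 (j = 35*5 = 175)
sqrt(-33 + x)*j = sqrt(-33 + 113)*175 = sqrt(80)*175 = (4*sqrt(5))*175 = 700*sqrt(5)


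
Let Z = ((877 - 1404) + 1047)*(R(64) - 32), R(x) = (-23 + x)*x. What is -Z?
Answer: -1347840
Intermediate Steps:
R(x) = x*(-23 + x)
Z = 1347840 (Z = ((877 - 1404) + 1047)*(64*(-23 + 64) - 32) = (-527 + 1047)*(64*41 - 32) = 520*(2624 - 32) = 520*2592 = 1347840)
-Z = -1*1347840 = -1347840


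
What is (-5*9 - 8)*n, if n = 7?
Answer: -371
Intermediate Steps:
(-5*9 - 8)*n = (-5*9 - 8)*7 = (-45 - 8)*7 = -53*7 = -371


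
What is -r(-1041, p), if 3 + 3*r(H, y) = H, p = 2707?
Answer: 348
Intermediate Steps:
r(H, y) = -1 + H/3
-r(-1041, p) = -(-1 + (⅓)*(-1041)) = -(-1 - 347) = -1*(-348) = 348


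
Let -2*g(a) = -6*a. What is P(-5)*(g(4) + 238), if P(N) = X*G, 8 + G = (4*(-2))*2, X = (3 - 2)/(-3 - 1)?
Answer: 1500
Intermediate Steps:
g(a) = 3*a (g(a) = -(-3)*a = 3*a)
X = -¼ (X = 1/(-4) = 1*(-¼) = -¼ ≈ -0.25000)
G = -24 (G = -8 + (4*(-2))*2 = -8 - 8*2 = -8 - 16 = -24)
P(N) = 6 (P(N) = -¼*(-24) = 6)
P(-5)*(g(4) + 238) = 6*(3*4 + 238) = 6*(12 + 238) = 6*250 = 1500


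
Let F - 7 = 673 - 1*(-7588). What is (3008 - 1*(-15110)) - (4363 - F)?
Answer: 22023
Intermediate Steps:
F = 8268 (F = 7 + (673 - 1*(-7588)) = 7 + (673 + 7588) = 7 + 8261 = 8268)
(3008 - 1*(-15110)) - (4363 - F) = (3008 - 1*(-15110)) - (4363 - 1*8268) = (3008 + 15110) - (4363 - 8268) = 18118 - 1*(-3905) = 18118 + 3905 = 22023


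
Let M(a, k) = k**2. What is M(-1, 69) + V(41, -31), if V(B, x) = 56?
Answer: 4817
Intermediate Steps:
M(-1, 69) + V(41, -31) = 69**2 + 56 = 4761 + 56 = 4817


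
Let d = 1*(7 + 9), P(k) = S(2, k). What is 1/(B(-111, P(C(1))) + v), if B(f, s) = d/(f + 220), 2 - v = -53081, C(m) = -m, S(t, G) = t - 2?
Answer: 109/5786063 ≈ 1.8838e-5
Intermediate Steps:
S(t, G) = -2 + t
P(k) = 0 (P(k) = -2 + 2 = 0)
d = 16 (d = 1*16 = 16)
v = 53083 (v = 2 - 1*(-53081) = 2 + 53081 = 53083)
B(f, s) = 16/(220 + f) (B(f, s) = 16/(f + 220) = 16/(220 + f))
1/(B(-111, P(C(1))) + v) = 1/(16/(220 - 111) + 53083) = 1/(16/109 + 53083) = 1/(5786063/109) = 109/5786063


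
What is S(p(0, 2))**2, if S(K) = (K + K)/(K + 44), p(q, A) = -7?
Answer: 196/1369 ≈ 0.14317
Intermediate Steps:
S(K) = 2*K/(44 + K) (S(K) = (2*K)/(44 + K) = 2*K/(44 + K))
S(p(0, 2))**2 = (2*(-7)/(44 - 7))**2 = (2*(-7)/37)**2 = (2*(-7)*(1/37))**2 = (-14/37)**2 = 196/1369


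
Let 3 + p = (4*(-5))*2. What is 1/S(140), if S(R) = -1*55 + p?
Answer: -1/98 ≈ -0.010204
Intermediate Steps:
p = -43 (p = -3 + (4*(-5))*2 = -3 - 20*2 = -3 - 40 = -43)
S(R) = -98 (S(R) = -1*55 - 43 = -55 - 43 = -98)
1/S(140) = 1/(-98) = -1/98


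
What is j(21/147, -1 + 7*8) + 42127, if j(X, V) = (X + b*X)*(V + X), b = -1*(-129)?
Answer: 2114403/49 ≈ 43151.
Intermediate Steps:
b = 129
j(X, V) = 130*X*(V + X) (j(X, V) = (X + 129*X)*(V + X) = (130*X)*(V + X) = 130*X*(V + X))
j(21/147, -1 + 7*8) + 42127 = 130*(21/147)*((-1 + 7*8) + 21/147) + 42127 = 130*(21*(1/147))*((-1 + 56) + 21*(1/147)) + 42127 = 130*(⅐)*(55 + ⅐) + 42127 = 130*(⅐)*(386/7) + 42127 = 50180/49 + 42127 = 2114403/49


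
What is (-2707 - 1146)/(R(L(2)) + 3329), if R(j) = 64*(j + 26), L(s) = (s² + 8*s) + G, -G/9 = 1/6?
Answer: -3853/6177 ≈ -0.62377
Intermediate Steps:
G = -3/2 (G = -9/6 = -9*⅙ = -3/2 ≈ -1.5000)
L(s) = -3/2 + s² + 8*s (L(s) = (s² + 8*s) - 3/2 = -3/2 + s² + 8*s)
R(j) = 1664 + 64*j (R(j) = 64*(26 + j) = 1664 + 64*j)
(-2707 - 1146)/(R(L(2)) + 3329) = (-2707 - 1146)/((1664 + 64*(-3/2 + 2² + 8*2)) + 3329) = -3853/((1664 + 64*(-3/2 + 4 + 16)) + 3329) = -3853/((1664 + 64*(37/2)) + 3329) = -3853/((1664 + 1184) + 3329) = -3853/(2848 + 3329) = -3853/6177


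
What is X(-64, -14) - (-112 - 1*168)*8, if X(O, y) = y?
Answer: 2226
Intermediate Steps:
X(-64, -14) - (-112 - 1*168)*8 = -14 - (-112 - 1*168)*8 = -14 - (-112 - 168)*8 = -14 - (-280)*8 = -14 - 1*(-2240) = -14 + 2240 = 2226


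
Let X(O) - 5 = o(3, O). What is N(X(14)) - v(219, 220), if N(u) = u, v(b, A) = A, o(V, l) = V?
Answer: -212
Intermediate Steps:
X(O) = 8 (X(O) = 5 + 3 = 8)
N(X(14)) - v(219, 220) = 8 - 1*220 = 8 - 220 = -212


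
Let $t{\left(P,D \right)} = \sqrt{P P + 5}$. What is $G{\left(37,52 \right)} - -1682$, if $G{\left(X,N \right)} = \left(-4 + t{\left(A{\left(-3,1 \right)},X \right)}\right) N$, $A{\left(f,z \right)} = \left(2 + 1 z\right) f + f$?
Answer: $1474 + 52 \sqrt{149} \approx 2108.7$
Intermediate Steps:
$A{\left(f,z \right)} = f + f \left(2 + z\right)$ ($A{\left(f,z \right)} = \left(2 + z\right) f + f = f \left(2 + z\right) + f = f + f \left(2 + z\right)$)
$t{\left(P,D \right)} = \sqrt{5 + P^{2}}$ ($t{\left(P,D \right)} = \sqrt{P^{2} + 5} = \sqrt{5 + P^{2}}$)
$G{\left(X,N \right)} = N \left(-4 + \sqrt{149}\right)$ ($G{\left(X,N \right)} = \left(-4 + \sqrt{5 + \left(- 3 \left(3 + 1\right)\right)^{2}}\right) N = \left(-4 + \sqrt{5 + \left(\left(-3\right) 4\right)^{2}}\right) N = \left(-4 + \sqrt{5 + \left(-12\right)^{2}}\right) N = \left(-4 + \sqrt{5 + 144}\right) N = \left(-4 + \sqrt{149}\right) N = N \left(-4 + \sqrt{149}\right)$)
$G{\left(37,52 \right)} - -1682 = 52 \left(-4 + \sqrt{149}\right) - -1682 = \left(-208 + 52 \sqrt{149}\right) + 1682 = 1474 + 52 \sqrt{149}$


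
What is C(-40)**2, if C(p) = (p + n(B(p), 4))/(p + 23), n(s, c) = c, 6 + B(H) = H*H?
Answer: 1296/289 ≈ 4.4844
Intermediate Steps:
B(H) = -6 + H**2 (B(H) = -6 + H*H = -6 + H**2)
C(p) = (4 + p)/(23 + p) (C(p) = (p + 4)/(p + 23) = (4 + p)/(23 + p))
C(-40)**2 = ((4 - 40)/(23 - 40))**2 = (-36/(-17))**2 = (-1/17*(-36))**2 = (36/17)**2 = 1296/289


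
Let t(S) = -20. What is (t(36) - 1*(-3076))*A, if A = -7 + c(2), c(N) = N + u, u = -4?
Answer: -27504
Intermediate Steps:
c(N) = -4 + N (c(N) = N - 4 = -4 + N)
A = -9 (A = -7 + (-4 + 2) = -7 - 2 = -9)
(t(36) - 1*(-3076))*A = (-20 - 1*(-3076))*(-9) = (-20 + 3076)*(-9) = 3056*(-9) = -27504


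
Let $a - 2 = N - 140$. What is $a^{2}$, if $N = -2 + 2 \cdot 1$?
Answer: $19044$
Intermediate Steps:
$N = 0$ ($N = -2 + 2 = 0$)
$a = -138$ ($a = 2 + \left(0 - 140\right) = 2 - 140 = -138$)
$a^{2} = \left(-138\right)^{2} = 19044$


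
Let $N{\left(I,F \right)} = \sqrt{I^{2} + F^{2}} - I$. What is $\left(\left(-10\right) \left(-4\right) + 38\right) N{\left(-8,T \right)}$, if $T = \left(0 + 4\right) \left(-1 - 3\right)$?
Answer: $624 + 624 \sqrt{5} \approx 2019.3$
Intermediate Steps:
$T = -16$ ($T = 4 \left(-4\right) = -16$)
$N{\left(I,F \right)} = \sqrt{F^{2} + I^{2}} - I$
$\left(\left(-10\right) \left(-4\right) + 38\right) N{\left(-8,T \right)} = \left(\left(-10\right) \left(-4\right) + 38\right) \left(\sqrt{\left(-16\right)^{2} + \left(-8\right)^{2}} - -8\right) = \left(40 + 38\right) \left(\sqrt{256 + 64} + 8\right) = 78 \left(\sqrt{320} + 8\right) = 78 \left(8 \sqrt{5} + 8\right) = 78 \left(8 + 8 \sqrt{5}\right) = 624 + 624 \sqrt{5}$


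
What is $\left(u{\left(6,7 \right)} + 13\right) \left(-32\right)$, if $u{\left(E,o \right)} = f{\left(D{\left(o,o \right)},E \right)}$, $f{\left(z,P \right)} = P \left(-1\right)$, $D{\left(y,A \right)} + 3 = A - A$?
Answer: $-224$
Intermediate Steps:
$D{\left(y,A \right)} = -3$ ($D{\left(y,A \right)} = -3 + \left(A - A\right) = -3 + 0 = -3$)
$f{\left(z,P \right)} = - P$
$u{\left(E,o \right)} = - E$
$\left(u{\left(6,7 \right)} + 13\right) \left(-32\right) = \left(\left(-1\right) 6 + 13\right) \left(-32\right) = \left(-6 + 13\right) \left(-32\right) = 7 \left(-32\right) = -224$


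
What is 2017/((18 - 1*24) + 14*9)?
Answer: 2017/120 ≈ 16.808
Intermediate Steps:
2017/((18 - 1*24) + 14*9) = 2017/((18 - 24) + 126) = 2017/(-6 + 126) = 2017/120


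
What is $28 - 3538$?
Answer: $-3510$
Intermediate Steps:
$28 - 3538 = -3510$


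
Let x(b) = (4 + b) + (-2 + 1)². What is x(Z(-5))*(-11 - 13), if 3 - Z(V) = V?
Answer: -312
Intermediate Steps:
Z(V) = 3 - V
x(b) = 5 + b (x(b) = (4 + b) + (-1)² = (4 + b) + 1 = 5 + b)
x(Z(-5))*(-11 - 13) = (5 + (3 - 1*(-5)))*(-11 - 13) = (5 + (3 + 5))*(-24) = (5 + 8)*(-24) = 13*(-24) = -312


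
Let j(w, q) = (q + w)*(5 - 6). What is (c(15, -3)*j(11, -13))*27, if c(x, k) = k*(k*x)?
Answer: 7290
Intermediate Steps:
j(w, q) = -q - w (j(w, q) = (q + w)*(-1) = -q - w)
c(x, k) = x*k²
(c(15, -3)*j(11, -13))*27 = ((15*(-3)²)*(-1*(-13) - 1*11))*27 = ((15*9)*(13 - 11))*27 = (135*2)*27 = 270*27 = 7290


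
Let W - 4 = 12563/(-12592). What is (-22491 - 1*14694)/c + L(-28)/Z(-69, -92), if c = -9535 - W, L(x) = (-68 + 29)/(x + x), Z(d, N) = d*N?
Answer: 55209313949/14160864480 ≈ 3.8987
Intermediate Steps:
Z(d, N) = N*d
L(x) = -39/(2*x) (L(x) = -39*1/(2*x) = -39/(2*x))
W = 37805/12592 (W = 4 + 12563/(-12592) = 4 + 12563*(-1/12592) = 4 - 12563/12592 = 37805/12592 ≈ 3.0023)
c = -120102525/12592 (c = -9535 - 1*37805/12592 = -9535 - 37805/12592 = -120102525/12592 ≈ -9538.0)
(-22491 - 1*14694)/c + L(-28)/Z(-69, -92) = (-22491 - 1*14694)/(-120102525/12592) + (-39/2/(-28))/((-92*(-69))) = (-22491 - 14694)*(-12592/120102525) - 39/2*(-1/28)/6348 = -37185*(-12592/120102525) + (39/56)*(1/6348) = 465904/119505 + 13/118496 = 55209313949/14160864480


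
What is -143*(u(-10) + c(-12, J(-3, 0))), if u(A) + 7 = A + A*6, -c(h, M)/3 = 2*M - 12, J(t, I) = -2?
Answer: 4147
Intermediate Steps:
c(h, M) = 36 - 6*M (c(h, M) = -3*(2*M - 12) = -3*(-12 + 2*M) = 36 - 6*M)
u(A) = -7 + 7*A (u(A) = -7 + (A + A*6) = -7 + (A + 6*A) = -7 + 7*A)
-143*(u(-10) + c(-12, J(-3, 0))) = -143*((-7 + 7*(-10)) + (36 - 6*(-2))) = -143*((-7 - 70) + (36 + 12)) = -143*(-77 + 48) = -143*(-29) = 4147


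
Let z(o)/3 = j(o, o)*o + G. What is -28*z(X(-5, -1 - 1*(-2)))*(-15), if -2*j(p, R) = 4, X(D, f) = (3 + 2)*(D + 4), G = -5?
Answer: 6300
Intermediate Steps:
X(D, f) = 20 + 5*D (X(D, f) = 5*(4 + D) = 20 + 5*D)
j(p, R) = -2 (j(p, R) = -½*4 = -2)
z(o) = -15 - 6*o (z(o) = 3*(-2*o - 5) = 3*(-5 - 2*o) = -15 - 6*o)
-28*z(X(-5, -1 - 1*(-2)))*(-15) = -28*(-15 - 6*(20 + 5*(-5)))*(-15) = -28*(-15 - 6*(20 - 25))*(-15) = -28*(-15 - 6*(-5))*(-15) = -28*(-15 + 30)*(-15) = -28*15*(-15) = -420*(-15) = 6300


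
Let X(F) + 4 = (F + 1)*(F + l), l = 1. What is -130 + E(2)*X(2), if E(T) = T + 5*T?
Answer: -70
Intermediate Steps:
E(T) = 6*T
X(F) = -4 + (1 + F)**2 (X(F) = -4 + (F + 1)*(F + 1) = -4 + (1 + F)*(1 + F) = -4 + (1 + F)**2)
-130 + E(2)*X(2) = -130 + (6*2)*(-3 + 2**2 + 2*2) = -130 + 12*(-3 + 4 + 4) = -130 + 12*5 = -130 + 60 = -70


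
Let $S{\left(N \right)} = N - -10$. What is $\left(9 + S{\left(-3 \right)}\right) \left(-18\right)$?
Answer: $-288$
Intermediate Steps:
$S{\left(N \right)} = 10 + N$ ($S{\left(N \right)} = N + 10 = 10 + N$)
$\left(9 + S{\left(-3 \right)}\right) \left(-18\right) = \left(9 + \left(10 - 3\right)\right) \left(-18\right) = \left(9 + 7\right) \left(-18\right) = 16 \left(-18\right) = -288$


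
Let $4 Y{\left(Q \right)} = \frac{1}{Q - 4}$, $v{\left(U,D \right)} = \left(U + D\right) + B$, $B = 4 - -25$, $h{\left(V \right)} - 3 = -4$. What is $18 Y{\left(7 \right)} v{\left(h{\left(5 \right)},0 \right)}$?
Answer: $42$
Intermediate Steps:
$h{\left(V \right)} = -1$ ($h{\left(V \right)} = 3 - 4 = -1$)
$B = 29$ ($B = 4 + 25 = 29$)
$v{\left(U,D \right)} = 29 + D + U$ ($v{\left(U,D \right)} = \left(U + D\right) + 29 = \left(D + U\right) + 29 = 29 + D + U$)
$Y{\left(Q \right)} = \frac{1}{4 \left(-4 + Q\right)}$ ($Y{\left(Q \right)} = \frac{1}{4 \left(Q - 4\right)} = \frac{1}{4 \left(-4 + Q\right)}$)
$18 Y{\left(7 \right)} v{\left(h{\left(5 \right)},0 \right)} = 18 \frac{1}{4 \left(-4 + 7\right)} \left(29 + 0 - 1\right) = 18 \frac{1}{4 \cdot 3} \cdot 28 = 18 \cdot \frac{1}{4} \cdot \frac{1}{3} \cdot 28 = 18 \cdot \frac{1}{12} \cdot 28 = \frac{3}{2} \cdot 28 = 42$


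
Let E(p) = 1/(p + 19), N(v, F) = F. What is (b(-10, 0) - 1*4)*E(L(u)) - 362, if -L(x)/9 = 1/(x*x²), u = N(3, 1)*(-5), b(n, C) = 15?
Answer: -861633/2384 ≈ -361.42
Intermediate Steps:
u = -5 (u = 1*(-5) = -5)
L(x) = -9/x³
E(p) = 1/(19 + p)
(b(-10, 0) - 1*4)*E(L(u)) - 362 = (15 - 1*4)/(19 - 9/(-5)³) - 362 = (15 - 4)/(19 - 9*(-1/125)) - 362 = 11/(19 + 9/125) - 362 = 11/(2384/125) - 362 = 11*(125/2384) - 362 = 1375/2384 - 362 = -861633/2384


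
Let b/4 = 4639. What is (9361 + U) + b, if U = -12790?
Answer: 15127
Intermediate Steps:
b = 18556 (b = 4*4639 = 18556)
(9361 + U) + b = (9361 - 12790) + 18556 = -3429 + 18556 = 15127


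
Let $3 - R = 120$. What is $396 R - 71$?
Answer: $-46403$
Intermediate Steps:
$R = -117$ ($R = 3 - 120 = -117$)
$396 R - 71 = 396 \left(-117\right) - 71 = -46332 - 71 = -46403$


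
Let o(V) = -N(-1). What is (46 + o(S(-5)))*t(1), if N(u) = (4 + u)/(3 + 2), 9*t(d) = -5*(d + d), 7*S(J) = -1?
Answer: -454/9 ≈ -50.444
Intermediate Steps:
S(J) = -1/7 (S(J) = (1/7)*(-1) = -1/7)
t(d) = -10*d/9 (t(d) = (-5*(d + d))/9 = (-10*d)/9 = -10*d/9)
N(u) = 4/5 + u/5 (N(u) = (4 + u)/5 = (4 + u)*(1/5) = 4/5 + u/5)
o(V) = -3/5 (o(V) = -(4/5 + (1/5)*(-1)) = -(4/5 - 1/5) = -1*3/5 = -3/5)
(46 + o(S(-5)))*t(1) = (46 - 3/5)*(-10/9*1) = (227/5)*(-10/9) = -454/9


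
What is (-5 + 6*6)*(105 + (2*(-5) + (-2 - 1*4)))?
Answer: 2759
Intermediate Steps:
(-5 + 6*6)*(105 + (2*(-5) + (-2 - 1*4))) = (-5 + 36)*(105 + (-10 + (-2 - 4))) = 31*(105 + (-10 - 6)) = 31*(105 - 16) = 31*89 = 2759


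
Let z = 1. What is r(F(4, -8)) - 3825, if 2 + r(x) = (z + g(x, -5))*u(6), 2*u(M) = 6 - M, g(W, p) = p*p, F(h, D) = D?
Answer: -3827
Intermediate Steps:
g(W, p) = p²
u(M) = 3 - M/2 (u(M) = (6 - M)/2 = 3 - M/2)
r(x) = -2 (r(x) = -2 + (1 + (-5)²)*(3 - ½*6) = -2 + (1 + 25)*(3 - 3) = -2 + 26*0 = -2 + 0 = -2)
r(F(4, -8)) - 3825 = -2 - 3825 = -3827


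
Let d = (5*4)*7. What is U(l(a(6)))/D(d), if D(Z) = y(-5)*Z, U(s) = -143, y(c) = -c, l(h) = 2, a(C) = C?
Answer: -143/700 ≈ -0.20429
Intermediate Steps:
d = 140 (d = 20*7 = 140)
D(Z) = 5*Z (D(Z) = (-1*(-5))*Z = 5*Z)
U(l(a(6)))/D(d) = -143/(5*140) = -143/700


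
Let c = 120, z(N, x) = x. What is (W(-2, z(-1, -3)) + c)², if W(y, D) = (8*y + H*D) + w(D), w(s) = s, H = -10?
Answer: 17161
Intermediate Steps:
W(y, D) = -9*D + 8*y (W(y, D) = (8*y - 10*D) + D = (-10*D + 8*y) + D = -9*D + 8*y)
(W(-2, z(-1, -3)) + c)² = ((-9*(-3) + 8*(-2)) + 120)² = ((27 - 16) + 120)² = (11 + 120)² = 131² = 17161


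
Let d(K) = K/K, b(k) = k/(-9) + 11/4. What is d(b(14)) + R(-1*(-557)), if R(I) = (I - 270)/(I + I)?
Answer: 1401/1114 ≈ 1.2576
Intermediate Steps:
b(k) = 11/4 - k/9 (b(k) = k*(-1/9) + 11*(1/4) = -k/9 + 11/4 = 11/4 - k/9)
d(K) = 1
R(I) = (-270 + I)/(2*I) (R(I) = (-270 + I)/((2*I)) = (-270 + I)*(1/(2*I)) = (-270 + I)/(2*I))
d(b(14)) + R(-1*(-557)) = 1 + (-270 - 1*(-557))/(2*((-1*(-557)))) = 1 + (1/2)*(-270 + 557)/557 = 1 + (1/2)*(1/557)*287 = 1 + 287/1114 = 1401/1114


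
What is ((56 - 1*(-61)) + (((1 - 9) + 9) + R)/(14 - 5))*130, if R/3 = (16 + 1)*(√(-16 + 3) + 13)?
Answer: 223210/9 + 2210*I*√13/3 ≈ 24801.0 + 2656.1*I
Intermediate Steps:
R = 663 + 51*I*√13 (R = 3*((16 + 1)*(√(-16 + 3) + 13)) = 3*(17*(√(-13) + 13)) = 3*(17*(I*√13 + 13)) = 3*(17*(13 + I*√13)) = 3*(221 + 17*I*√13) = 663 + 51*I*√13 ≈ 663.0 + 183.88*I)
((56 - 1*(-61)) + (((1 - 9) + 9) + R)/(14 - 5))*130 = ((56 - 1*(-61)) + (((1 - 9) + 9) + (663 + 51*I*√13))/(14 - 5))*130 = ((56 + 61) + ((-8 + 9) + (663 + 51*I*√13))/9)*130 = (117 + (1 + (663 + 51*I*√13))*(⅑))*130 = (117 + (664 + 51*I*√13)*(⅑))*130 = (117 + (664/9 + 17*I*√13/3))*130 = (1717/9 + 17*I*√13/3)*130 = 223210/9 + 2210*I*√13/3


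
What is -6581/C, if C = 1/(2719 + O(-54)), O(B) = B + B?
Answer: -17182991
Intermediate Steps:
O(B) = 2*B
C = 1/2611 (C = 1/(2719 + 2*(-54)) = 1/(2719 - 108) = 1/2611 ≈ 0.00038300)
-6581/C = -6581/1/2611 = -6581*2611 = -17182991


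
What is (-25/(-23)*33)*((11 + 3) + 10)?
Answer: 19800/23 ≈ 860.87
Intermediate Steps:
(-25/(-23)*33)*((11 + 3) + 10) = (-25*(-1)/23*33)*(14 + 10) = (-1*(-25/23)*33)*24 = ((25/23)*33)*24 = (825/23)*24 = 19800/23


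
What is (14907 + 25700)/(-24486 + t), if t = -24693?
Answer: -40607/49179 ≈ -0.82570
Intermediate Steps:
(14907 + 25700)/(-24486 + t) = (14907 + 25700)/(-24486 - 24693) = 40607/(-49179) = 40607*(-1/49179) = -40607/49179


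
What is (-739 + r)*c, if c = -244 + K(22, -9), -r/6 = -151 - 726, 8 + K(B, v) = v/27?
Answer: -3423911/3 ≈ -1.1413e+6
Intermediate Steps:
K(B, v) = -8 + v/27
r = 5262 (r = -6*(-151 - 726) = -6*(-877) = 5262)
c = -757/3 (c = -244 + (-8 + (1/27)*(-9)) = -244 + (-8 - ⅓) = -244 - 25/3 = -757/3 ≈ -252.33)
(-739 + r)*c = (-739 + 5262)*(-757/3) = 4523*(-757/3) = -3423911/3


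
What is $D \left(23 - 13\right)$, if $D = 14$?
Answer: $140$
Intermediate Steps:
$D \left(23 - 13\right) = 14 \left(23 - 13\right) = 14 \cdot 10 = 140$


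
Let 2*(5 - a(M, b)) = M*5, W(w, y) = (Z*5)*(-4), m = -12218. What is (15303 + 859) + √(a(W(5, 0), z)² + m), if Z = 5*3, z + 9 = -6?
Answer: 16162 + √557807 ≈ 16909.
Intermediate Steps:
z = -15 (z = -9 - 6 = -15)
Z = 15
W(w, y) = -300 (W(w, y) = (15*5)*(-4) = 75*(-4) = -300)
a(M, b) = 5 - 5*M/2 (a(M, b) = 5 - M*5/2 = 5 - 5*M/2)
(15303 + 859) + √(a(W(5, 0), z)² + m) = (15303 + 859) + √((5 - 5/2*(-300))² - 12218) = 16162 + √((5 + 750)² - 12218) = 16162 + √(755² - 12218) = 16162 + √(570025 - 12218) = 16162 + √557807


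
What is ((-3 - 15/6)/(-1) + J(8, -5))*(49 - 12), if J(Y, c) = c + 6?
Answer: 481/2 ≈ 240.50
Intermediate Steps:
J(Y, c) = 6 + c
((-3 - 15/6)/(-1) + J(8, -5))*(49 - 12) = ((-3 - 15/6)/(-1) + (6 - 5))*(49 - 12) = ((-3 - 15/6)*(-1) + 1)*37 = ((-3 - 5*½)*(-1) + 1)*37 = ((-3 - 5/2)*(-1) + 1)*37 = (-11/2*(-1) + 1)*37 = (11/2 + 1)*37 = (13/2)*37 = 481/2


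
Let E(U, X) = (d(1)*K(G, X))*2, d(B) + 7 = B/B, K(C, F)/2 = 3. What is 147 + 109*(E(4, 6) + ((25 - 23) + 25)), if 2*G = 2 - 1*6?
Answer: -4758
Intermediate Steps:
G = -2 (G = (2 - 1*6)/2 = (2 - 6)/2 = (½)*(-4) = -2)
K(C, F) = 6 (K(C, F) = 2*3 = 6)
d(B) = -6 (d(B) = -7 + B/B = -7 + 1 = -6)
E(U, X) = -72 (E(U, X) = -6*6*2 = -36*2 = -72)
147 + 109*(E(4, 6) + ((25 - 23) + 25)) = 147 + 109*(-72 + ((25 - 23) + 25)) = 147 + 109*(-72 + (2 + 25)) = 147 + 109*(-72 + 27) = 147 + 109*(-45) = 147 - 4905 = -4758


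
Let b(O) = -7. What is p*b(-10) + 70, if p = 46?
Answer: -252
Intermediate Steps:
p*b(-10) + 70 = 46*(-7) + 70 = -322 + 70 = -252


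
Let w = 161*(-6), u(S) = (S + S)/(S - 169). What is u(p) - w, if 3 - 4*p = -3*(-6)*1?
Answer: 667536/691 ≈ 966.04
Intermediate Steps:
p = -15/4 (p = ¾ - (-3*(-6))/4 = ¾ - 9/2 = -15/4 ≈ -3.7500)
u(S) = 2*S/(-169 + S) (u(S) = (2*S)/(-169 + S) = 2*S/(-169 + S))
w = -966
u(p) - w = 2*(-15/4)/(-169 - 15/4) - 1*(-966) = 2*(-15/4)/(-691/4) + 966 = 2*(-15/4)*(-4/691) + 966 = 30/691 + 966 = 667536/691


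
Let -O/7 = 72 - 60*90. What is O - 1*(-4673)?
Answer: 41969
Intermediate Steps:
O = 37296 (O = -7*(72 - 60*90) = -7*(72 - 5400) = -7*(-5328) = 37296)
O - 1*(-4673) = 37296 - 1*(-4673) = 37296 + 4673 = 41969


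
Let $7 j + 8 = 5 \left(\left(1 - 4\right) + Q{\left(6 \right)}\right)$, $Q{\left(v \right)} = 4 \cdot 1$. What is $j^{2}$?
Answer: $\frac{9}{49} \approx 0.18367$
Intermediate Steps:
$Q{\left(v \right)} = 4$
$j = - \frac{3}{7}$ ($j = - \frac{8}{7} + \frac{5 \left(\left(1 - 4\right) + 4\right)}{7} = - \frac{8}{7} + \frac{5 \left(-3 + 4\right)}{7} = - \frac{8}{7} + \frac{5 \cdot 1}{7} = - \frac{8}{7} + \frac{1}{7} \cdot 5 = - \frac{8}{7} + \frac{5}{7} = - \frac{3}{7} \approx -0.42857$)
$j^{2} = \left(- \frac{3}{7}\right)^{2} = \frac{9}{49}$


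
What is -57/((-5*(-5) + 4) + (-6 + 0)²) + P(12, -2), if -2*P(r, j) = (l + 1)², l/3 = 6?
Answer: -23579/130 ≈ -181.38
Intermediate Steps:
l = 18 (l = 3*6 = 18)
P(r, j) = -361/2 (P(r, j) = -(18 + 1)²/2 = -½*19² = -½*361 = -361/2)
-57/((-5*(-5) + 4) + (-6 + 0)²) + P(12, -2) = -57/((-5*(-5) + 4) + (-6 + 0)²) - 361/2 = -57/((25 + 4) + (-6)²) - 361/2 = -57/(29 + 36) - 361/2 = -57/65 - 361/2 = -23579/130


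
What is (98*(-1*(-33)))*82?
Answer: 265188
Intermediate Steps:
(98*(-1*(-33)))*82 = (98*33)*82 = 3234*82 = 265188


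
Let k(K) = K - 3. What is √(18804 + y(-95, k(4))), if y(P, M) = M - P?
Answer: 30*√21 ≈ 137.48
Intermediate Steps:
k(K) = -3 + K
√(18804 + y(-95, k(4))) = √(18804 + ((-3 + 4) - 1*(-95))) = √(18804 + (1 + 95)) = √(18804 + 96) = √18900 = 30*√21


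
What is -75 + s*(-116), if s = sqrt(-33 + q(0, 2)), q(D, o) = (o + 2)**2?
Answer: -75 - 116*I*sqrt(17) ≈ -75.0 - 478.28*I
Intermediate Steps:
q(D, o) = (2 + o)**2
s = I*sqrt(17) (s = sqrt(-33 + (2 + 2)**2) = sqrt(-33 + 4**2) = sqrt(-33 + 16) = sqrt(-17) = I*sqrt(17) ≈ 4.1231*I)
-75 + s*(-116) = -75 + (I*sqrt(17))*(-116) = -75 - 116*I*sqrt(17)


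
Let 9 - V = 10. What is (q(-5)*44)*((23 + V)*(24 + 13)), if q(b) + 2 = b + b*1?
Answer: -429792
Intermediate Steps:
V = -1 (V = 9 - 1*10 = 9 - 10 = -1)
q(b) = -2 + 2*b (q(b) = -2 + (b + b*1) = -2 + (b + b) = -2 + 2*b)
(q(-5)*44)*((23 + V)*(24 + 13)) = ((-2 + 2*(-5))*44)*((23 - 1)*(24 + 13)) = ((-2 - 10)*44)*(22*37) = -12*44*814 = -528*814 = -429792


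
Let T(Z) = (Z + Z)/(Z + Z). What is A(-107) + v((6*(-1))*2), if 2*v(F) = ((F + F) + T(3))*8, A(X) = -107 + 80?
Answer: -119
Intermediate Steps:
A(X) = -27
T(Z) = 1 (T(Z) = (2*Z)/((2*Z)) = (2*Z)*(1/(2*Z)) = 1)
v(F) = 4 + 8*F (v(F) = (((F + F) + 1)*8)/2 = ((2*F + 1)*8)/2 = ((1 + 2*F)*8)/2 = (8 + 16*F)/2 = 4 + 8*F)
A(-107) + v((6*(-1))*2) = -27 + (4 + 8*((6*(-1))*2)) = -27 + (4 + 8*(-6*2)) = -27 + (4 + 8*(-12)) = -27 + (4 - 96) = -27 - 92 = -119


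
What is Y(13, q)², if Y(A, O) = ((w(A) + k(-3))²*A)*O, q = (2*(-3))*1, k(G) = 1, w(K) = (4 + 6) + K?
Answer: 2018525184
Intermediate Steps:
w(K) = 10 + K
q = -6 (q = -6*1 = -6)
Y(A, O) = A*O*(11 + A)² (Y(A, O) = (((10 + A) + 1)²*A)*O = ((11 + A)²*A)*O = (A*(11 + A)²)*O = A*O*(11 + A)²)
Y(13, q)² = (13*(-6)*(11 + 13)²)² = (13*(-6)*24²)² = (13*(-6)*576)² = (-44928)² = 2018525184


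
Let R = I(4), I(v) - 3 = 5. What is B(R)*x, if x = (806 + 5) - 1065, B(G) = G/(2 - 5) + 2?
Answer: 508/3 ≈ 169.33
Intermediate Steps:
I(v) = 8 (I(v) = 3 + 5 = 8)
R = 8
B(G) = 2 - G/3 (B(G) = G/(-3) + 2 = -G/3 + 2 = 2 - G/3)
x = -254 (x = 811 - 1065 = -254)
B(R)*x = (2 - 1/3*8)*(-254) = (2 - 8/3)*(-254) = -2/3*(-254) = 508/3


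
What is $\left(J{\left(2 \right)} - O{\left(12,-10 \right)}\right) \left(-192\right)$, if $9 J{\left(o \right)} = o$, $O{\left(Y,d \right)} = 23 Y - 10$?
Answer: $\frac{153088}{3} \approx 51029.0$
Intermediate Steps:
$O{\left(Y,d \right)} = -10 + 23 Y$ ($O{\left(Y,d \right)} = 23 Y - 10 = -10 + 23 Y$)
$J{\left(o \right)} = \frac{o}{9}$
$\left(J{\left(2 \right)} - O{\left(12,-10 \right)}\right) \left(-192\right) = \left(\frac{1}{9} \cdot 2 - \left(-10 + 23 \cdot 12\right)\right) \left(-192\right) = \left(\frac{2}{9} - \left(-10 + 276\right)\right) \left(-192\right) = \left(\frac{2}{9} - 266\right) \left(-192\right) = \left(- \frac{2392}{9}\right) \left(-192\right) = \frac{153088}{3}$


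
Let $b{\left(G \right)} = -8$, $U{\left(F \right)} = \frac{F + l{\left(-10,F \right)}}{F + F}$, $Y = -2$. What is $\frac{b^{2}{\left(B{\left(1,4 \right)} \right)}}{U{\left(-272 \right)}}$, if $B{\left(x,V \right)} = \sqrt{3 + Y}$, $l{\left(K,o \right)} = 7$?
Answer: $\frac{34816}{265} \approx 131.38$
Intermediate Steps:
$U{\left(F \right)} = \frac{7 + F}{2 F}$ ($U{\left(F \right)} = \frac{F + 7}{F + F} = \frac{7 + F}{2 F}$)
$B{\left(x,V \right)} = 1$ ($B{\left(x,V \right)} = \sqrt{3 - 2} = \sqrt{1} = 1$)
$\frac{b^{2}{\left(B{\left(1,4 \right)} \right)}}{U{\left(-272 \right)}} = \frac{\left(-8\right)^{2}}{\frac{1}{2} \frac{1}{-272} \left(7 - 272\right)} = \frac{64}{\frac{1}{2} \left(- \frac{1}{272}\right) \left(-265\right)} = \frac{64}{\frac{265}{544}} = 64 \cdot \frac{544}{265} = \frac{34816}{265}$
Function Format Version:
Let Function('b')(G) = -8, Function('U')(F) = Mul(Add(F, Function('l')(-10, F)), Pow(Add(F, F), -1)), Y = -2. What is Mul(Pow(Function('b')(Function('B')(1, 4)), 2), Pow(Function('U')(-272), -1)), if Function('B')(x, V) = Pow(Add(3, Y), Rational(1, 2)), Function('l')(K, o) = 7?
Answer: Rational(34816, 265) ≈ 131.38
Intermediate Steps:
Function('U')(F) = Mul(Rational(1, 2), Pow(F, -1), Add(7, F)) (Function('U')(F) = Mul(Add(F, 7), Pow(Add(F, F), -1)) = Mul(Add(7, F), Pow(Mul(2, F), -1)) = Mul(Add(7, F), Mul(Rational(1, 2), Pow(F, -1))) = Mul(Rational(1, 2), Pow(F, -1), Add(7, F)))
Function('B')(x, V) = 1 (Function('B')(x, V) = Pow(Add(3, -2), Rational(1, 2)) = Pow(1, Rational(1, 2)) = 1)
Mul(Pow(Function('b')(Function('B')(1, 4)), 2), Pow(Function('U')(-272), -1)) = Mul(Pow(-8, 2), Pow(Mul(Rational(1, 2), Pow(-272, -1), Add(7, -272)), -1)) = Mul(64, Pow(Mul(Rational(1, 2), Rational(-1, 272), -265), -1)) = Mul(64, Pow(Rational(265, 544), -1)) = Mul(64, Rational(544, 265)) = Rational(34816, 265)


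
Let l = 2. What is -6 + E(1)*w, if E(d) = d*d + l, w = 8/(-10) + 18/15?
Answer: -24/5 ≈ -4.8000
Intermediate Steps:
w = ⅖ (w = 8*(-⅒) + 18*(1/15) = -⅘ + 6/5 = ⅖ ≈ 0.40000)
E(d) = 2 + d² (E(d) = d*d + 2 = d² + 2 = 2 + d²)
-6 + E(1)*w = -6 + (2 + 1²)*(⅖) = -6 + (2 + 1)*(⅖) = -6 + 3*(⅖) = -6 + 6/5 = -24/5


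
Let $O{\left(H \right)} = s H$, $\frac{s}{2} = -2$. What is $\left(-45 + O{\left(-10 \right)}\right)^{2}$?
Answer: $25$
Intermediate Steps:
$s = -4$ ($s = 2 \left(-2\right) = -4$)
$O{\left(H \right)} = - 4 H$
$\left(-45 + O{\left(-10 \right)}\right)^{2} = \left(-45 - -40\right)^{2} = \left(-45 + 40\right)^{2} = \left(-5\right)^{2} = 25$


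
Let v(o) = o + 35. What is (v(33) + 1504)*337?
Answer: 529764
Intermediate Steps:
v(o) = 35 + o
(v(33) + 1504)*337 = ((35 + 33) + 1504)*337 = (68 + 1504)*337 = 1572*337 = 529764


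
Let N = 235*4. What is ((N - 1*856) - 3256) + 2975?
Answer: -197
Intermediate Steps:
N = 940
((N - 1*856) - 3256) + 2975 = ((940 - 1*856) - 3256) + 2975 = ((940 - 856) - 3256) + 2975 = (84 - 3256) + 2975 = -3172 + 2975 = -197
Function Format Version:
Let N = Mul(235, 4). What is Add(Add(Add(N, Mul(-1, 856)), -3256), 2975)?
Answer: -197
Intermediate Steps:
N = 940
Add(Add(Add(N, Mul(-1, 856)), -3256), 2975) = Add(Add(Add(940, Mul(-1, 856)), -3256), 2975) = Add(Add(Add(940, -856), -3256), 2975) = Add(Add(84, -3256), 2975) = Add(-3172, 2975) = -197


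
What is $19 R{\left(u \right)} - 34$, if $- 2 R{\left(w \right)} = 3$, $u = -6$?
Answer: $- \frac{125}{2} \approx -62.5$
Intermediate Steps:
$R{\left(w \right)} = - \frac{3}{2}$ ($R{\left(w \right)} = \left(- \frac{1}{2}\right) 3 = - \frac{3}{2}$)
$19 R{\left(u \right)} - 34 = 19 \left(- \frac{3}{2}\right) - 34 = - \frac{57}{2} - 34 = - \frac{125}{2}$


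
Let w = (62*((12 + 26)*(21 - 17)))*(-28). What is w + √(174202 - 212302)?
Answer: -263872 + 10*I*√381 ≈ -2.6387e+5 + 195.19*I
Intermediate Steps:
w = -263872 (w = (62*(38*4))*(-28) = (62*152)*(-28) = 9424*(-28) = -263872)
w + √(174202 - 212302) = -263872 + √(174202 - 212302) = -263872 + √(-38100) = -263872 + 10*I*√381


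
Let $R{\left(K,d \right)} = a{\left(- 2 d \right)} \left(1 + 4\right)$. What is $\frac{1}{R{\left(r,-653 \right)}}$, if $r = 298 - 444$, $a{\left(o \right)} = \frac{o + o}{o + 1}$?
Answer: $\frac{1307}{13060} \approx 0.10008$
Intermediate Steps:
$a{\left(o \right)} = \frac{2 o}{1 + o}$
$r = -146$
$R{\left(K,d \right)} = - \frac{20 d}{1 - 2 d}$ ($R{\left(K,d \right)} = \frac{2 \left(- 2 d\right)}{1 - 2 d} \left(1 + 4\right) = - \frac{4 d}{1 - 2 d} 5 = - \frac{20 d}{1 - 2 d}$)
$\frac{1}{R{\left(r,-653 \right)}} = \frac{1}{20 \left(-653\right) \frac{1}{-1 + 2 \left(-653\right)}} = \frac{1}{20 \left(-653\right) \frac{1}{-1 - 1306}} = \frac{1}{20 \left(-653\right) \frac{1}{-1307}} = \frac{1}{20 \left(-653\right) \left(- \frac{1}{1307}\right)} = \frac{1}{\frac{13060}{1307}} = \frac{1307}{13060}$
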